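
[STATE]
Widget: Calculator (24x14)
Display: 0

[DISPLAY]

                       0
┌───┬───┬───┬───┐       
│ 7 │ 8 │ 9 │ ÷ │       
├───┼───┼───┼───┤       
│ 4 │ 5 │ 6 │ × │       
├───┼───┼───┼───┤       
│ 1 │ 2 │ 3 │ - │       
├───┼───┼───┼───┤       
│ 0 │ . │ = │ + │       
├───┼───┼───┼───┤       
│ C │ MC│ MR│ M+│       
└───┴───┴───┴───┘       
                        
                        


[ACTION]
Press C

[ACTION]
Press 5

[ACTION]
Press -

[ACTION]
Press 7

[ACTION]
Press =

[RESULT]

                      -2
┌───┬───┬───┬───┐       
│ 7 │ 8 │ 9 │ ÷ │       
├───┼───┼───┼───┤       
│ 4 │ 5 │ 6 │ × │       
├───┼───┼───┼───┤       
│ 1 │ 2 │ 3 │ - │       
├───┼───┼───┼───┤       
│ 0 │ . │ = │ + │       
├───┼───┼───┼───┤       
│ C │ MC│ MR│ M+│       
└───┴───┴───┴───┘       
                        
                        


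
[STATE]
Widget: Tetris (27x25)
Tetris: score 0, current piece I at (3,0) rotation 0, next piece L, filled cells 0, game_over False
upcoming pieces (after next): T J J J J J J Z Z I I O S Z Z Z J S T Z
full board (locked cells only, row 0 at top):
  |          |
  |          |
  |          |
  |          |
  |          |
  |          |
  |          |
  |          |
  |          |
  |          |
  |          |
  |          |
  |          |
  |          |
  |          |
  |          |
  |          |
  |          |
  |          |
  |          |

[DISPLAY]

   ████   │Next:           
          │  ▒             
          │▒▒▒             
          │                
          │                
          │                
          │Score:          
          │0               
          │                
          │                
          │                
          │                
          │                
          │                
          │                
          │                
          │                
          │                
          │                
          │                
          │                
          │                
          │                
          │                
          │                


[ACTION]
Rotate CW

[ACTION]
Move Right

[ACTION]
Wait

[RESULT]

          │Next:           
    █     │  ▒             
    █     │▒▒▒             
    █     │                
    █     │                
          │                
          │Score:          
          │0               
          │                
          │                
          │                
          │                
          │                
          │                
          │                
          │                
          │                
          │                
          │                
          │                
          │                
          │                
          │                
          │                
          │                


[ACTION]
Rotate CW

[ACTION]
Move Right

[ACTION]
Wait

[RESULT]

          │Next:           
          │  ▒             
     ████ │▒▒▒             
          │                
          │                
          │                
          │Score:          
          │0               
          │                
          │                
          │                
          │                
          │                
          │                
          │                
          │                
          │                
          │                
          │                
          │                
          │                
          │                
          │                
          │                
          │                


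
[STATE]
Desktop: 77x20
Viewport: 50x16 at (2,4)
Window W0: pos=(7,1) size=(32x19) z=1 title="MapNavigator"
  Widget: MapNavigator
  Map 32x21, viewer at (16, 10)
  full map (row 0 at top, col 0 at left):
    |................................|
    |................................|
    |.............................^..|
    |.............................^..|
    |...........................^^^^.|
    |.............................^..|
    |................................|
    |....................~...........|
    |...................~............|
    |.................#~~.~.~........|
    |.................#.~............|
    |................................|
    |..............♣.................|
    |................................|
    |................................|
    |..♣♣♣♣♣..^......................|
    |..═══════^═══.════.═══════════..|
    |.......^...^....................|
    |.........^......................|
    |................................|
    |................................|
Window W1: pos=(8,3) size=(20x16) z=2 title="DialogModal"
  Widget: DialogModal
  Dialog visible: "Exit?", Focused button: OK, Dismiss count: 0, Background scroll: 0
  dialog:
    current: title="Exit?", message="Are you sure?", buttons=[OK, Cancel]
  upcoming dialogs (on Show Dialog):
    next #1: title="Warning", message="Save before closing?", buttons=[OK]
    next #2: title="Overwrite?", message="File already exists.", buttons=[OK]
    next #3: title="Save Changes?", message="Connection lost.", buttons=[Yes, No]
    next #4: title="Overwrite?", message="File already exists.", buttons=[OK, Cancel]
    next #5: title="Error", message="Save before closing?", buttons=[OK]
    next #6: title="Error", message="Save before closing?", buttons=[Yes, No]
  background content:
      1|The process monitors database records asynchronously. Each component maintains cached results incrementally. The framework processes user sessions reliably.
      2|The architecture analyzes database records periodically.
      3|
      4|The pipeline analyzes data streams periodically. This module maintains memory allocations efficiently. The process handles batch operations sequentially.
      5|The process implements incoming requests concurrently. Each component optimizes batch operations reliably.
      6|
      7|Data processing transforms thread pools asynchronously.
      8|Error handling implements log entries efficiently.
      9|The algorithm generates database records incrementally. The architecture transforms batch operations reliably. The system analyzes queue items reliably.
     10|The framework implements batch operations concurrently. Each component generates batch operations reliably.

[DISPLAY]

     ┃┃ DialogModal      ┃........^.┃             
     ┃┠──────────────────┨......^^^^┃             
     ┃┃The process monito┃........^.┃             
     ┃┃The architecture a┃..........┃             
     ┃┃                  ┃..........┃             
     ┃┃Th┌────────────┐ly┃..........┃             
     ┃┃Th│   Exit?    │em┃~.~.......┃             
     ┃┃  │Are you sure│  ┃..........┃             
     ┃┃Da│[OK]  Cancel│tr┃..........┃             
     ┃┃Er└────────────┘mp┃..........┃             
     ┃┃The algorithm gene┃..........┃             
     ┃┃The framework impl┃..........┃             
     ┃┃                  ┃..........┃             
     ┃┃                  ┃═════════.┃             
     ┃┗━━━━━━━━━━━━━━━━━━┛..........┃             
     ┗━━━━━━━━━━━━━━━━━━━━━━━━━━━━━━┛             


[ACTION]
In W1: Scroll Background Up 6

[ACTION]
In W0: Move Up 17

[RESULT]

     ┃┃ DialogModal      ┃          ┃             
     ┃┠──────────────────┨          ┃             
     ┃┃The process monito┃          ┃             
     ┃┃The architecture a┃          ┃             
     ┃┃                  ┃          ┃             
     ┃┃Th┌────────────┐ly┃          ┃             
     ┃┃Th│   Exit?    │em┃          ┃             
     ┃┃  │Are you sure│  ┃..........┃             
     ┃┃Da│[OK]  Cancel│tr┃..........┃             
     ┃┃Er└────────────┘mp┃........^.┃             
     ┃┃The algorithm gene┃........^.┃             
     ┃┃The framework impl┃......^^^^┃             
     ┃┃                  ┃........^.┃             
     ┃┃                  ┃..........┃             
     ┃┗━━━━━━━━━━━━━━━━━━┛..........┃             
     ┗━━━━━━━━━━━━━━━━━━━━━━━━━━━━━━┛             


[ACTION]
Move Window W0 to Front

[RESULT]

     ┃                              ┃             
     ┃                              ┃             
     ┃                              ┃             
     ┃                              ┃             
     ┃                              ┃             
     ┃                              ┃             
     ┃                              ┃             
     ┃...............@..............┃             
     ┃..............................┃             
     ┃............................^.┃             
     ┃............................^.┃             
     ┃..........................^^^^┃             
     ┃............................^.┃             
     ┃..............................┃             
     ┃...................~..........┃             
     ┗━━━━━━━━━━━━━━━━━━━━━━━━━━━━━━┛             


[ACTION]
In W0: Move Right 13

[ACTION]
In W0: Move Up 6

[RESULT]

     ┃                              ┃             
     ┃                              ┃             
     ┃                              ┃             
     ┃                              ┃             
     ┃                              ┃             
     ┃                              ┃             
     ┃                              ┃             
     ┃...............@..            ┃             
     ┃..................            ┃             
     ┃...............^..            ┃             
     ┃...............^..            ┃             
     ┃.............^^^^.            ┃             
     ┃...............^..            ┃             
     ┃..................            ┃             
     ┃......~...........            ┃             
     ┗━━━━━━━━━━━━━━━━━━━━━━━━━━━━━━┛             


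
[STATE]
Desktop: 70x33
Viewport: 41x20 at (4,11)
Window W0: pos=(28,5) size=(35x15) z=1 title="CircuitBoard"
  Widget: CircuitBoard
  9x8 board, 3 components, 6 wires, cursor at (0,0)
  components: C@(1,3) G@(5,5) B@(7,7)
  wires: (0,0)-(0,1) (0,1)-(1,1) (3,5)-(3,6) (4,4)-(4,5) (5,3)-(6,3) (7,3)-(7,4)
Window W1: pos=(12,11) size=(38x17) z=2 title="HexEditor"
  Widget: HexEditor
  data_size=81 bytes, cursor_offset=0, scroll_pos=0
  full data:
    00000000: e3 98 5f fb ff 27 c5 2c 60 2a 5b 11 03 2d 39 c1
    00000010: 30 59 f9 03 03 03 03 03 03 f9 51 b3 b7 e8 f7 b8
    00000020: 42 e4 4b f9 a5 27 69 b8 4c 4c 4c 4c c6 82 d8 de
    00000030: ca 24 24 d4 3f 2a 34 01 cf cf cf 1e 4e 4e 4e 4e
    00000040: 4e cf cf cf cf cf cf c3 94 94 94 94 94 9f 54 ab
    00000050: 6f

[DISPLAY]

        ┏━━━━━━━━━━━━━━━━━━━━━━━━━━━━━━━━
        ┃ HexEditor                      
        ┠────────────────────────────────
        ┃00000000  E3 98 5f fb ff 27 c5 2
        ┃00000010  30 59 f9 03 03 03 03 0
        ┃00000020  42 e4 4b f9 a5 27 69 b
        ┃00000030  ca 24 24 d4 3f 2a 34 0
        ┃00000040  4e cf cf cf cf cf cf c
        ┃00000050  6f                    
        ┃                                
        ┃                                
        ┃                                
        ┃                                
        ┃                                
        ┃                                
        ┃                                
        ┗━━━━━━━━━━━━━━━━━━━━━━━━━━━━━━━━
                                         
                                         
                                         


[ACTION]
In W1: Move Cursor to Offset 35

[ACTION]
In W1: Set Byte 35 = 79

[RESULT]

        ┏━━━━━━━━━━━━━━━━━━━━━━━━━━━━━━━━
        ┃ HexEditor                      
        ┠────────────────────────────────
        ┃00000000  e3 98 5f fb ff 27 c5 2
        ┃00000010  30 59 f9 03 03 03 03 0
        ┃00000020  42 e4 4b 79 a5 27 69 b
        ┃00000030  ca 24 24 d4 3f 2a 34 0
        ┃00000040  4e cf cf cf cf cf cf c
        ┃00000050  6f                    
        ┃                                
        ┃                                
        ┃                                
        ┃                                
        ┃                                
        ┃                                
        ┃                                
        ┗━━━━━━━━━━━━━━━━━━━━━━━━━━━━━━━━
                                         
                                         
                                         


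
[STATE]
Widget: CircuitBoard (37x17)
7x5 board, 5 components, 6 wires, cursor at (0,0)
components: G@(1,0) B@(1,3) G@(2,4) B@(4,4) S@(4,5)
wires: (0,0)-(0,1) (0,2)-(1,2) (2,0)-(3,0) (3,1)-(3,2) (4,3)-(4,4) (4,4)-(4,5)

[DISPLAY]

   0 1 2 3 4 5 6                     
0  [.]─ ·   ·                        
            │                        
1   G       ·   B                    
                                     
2   ·               G                
    │                                
3   ·   · ─ ·                        
                                     
4               · ─ B ─ S            
Cursor: (0,0)                        
                                     
                                     
                                     
                                     
                                     
                                     


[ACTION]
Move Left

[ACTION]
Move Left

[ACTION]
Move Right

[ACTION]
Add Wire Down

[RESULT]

   0 1 2 3 4 5 6                     
0   · ─[.]  ·                        
        │   │                        
1   G   ·   ·   B                    
                                     
2   ·               G                
    │                                
3   ·   · ─ ·                        
                                     
4               · ─ B ─ S            
Cursor: (0,1)                        
                                     
                                     
                                     
                                     
                                     
                                     


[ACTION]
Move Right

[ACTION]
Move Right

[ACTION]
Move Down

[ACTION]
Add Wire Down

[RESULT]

   0 1 2 3 4 5 6                     
0   · ─ ·   ·                        
        │   │                        
1   G   ·   ·  [B]                   
                │                    
2   ·           ·   G                
    │                                
3   ·   · ─ ·                        
                                     
4               · ─ B ─ S            
Cursor: (1,3)                        
                                     
                                     
                                     
                                     
                                     
                                     


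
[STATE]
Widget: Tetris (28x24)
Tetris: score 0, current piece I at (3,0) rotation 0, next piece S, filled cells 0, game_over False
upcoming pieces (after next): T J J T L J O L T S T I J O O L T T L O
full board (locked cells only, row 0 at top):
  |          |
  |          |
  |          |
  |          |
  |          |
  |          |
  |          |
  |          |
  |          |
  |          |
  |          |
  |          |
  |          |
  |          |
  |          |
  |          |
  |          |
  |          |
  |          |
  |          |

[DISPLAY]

   ████   │Next:            
          │ ░░              
          │░░               
          │                 
          │                 
          │                 
          │Score:           
          │0                
          │                 
          │                 
          │                 
          │                 
          │                 
          │                 
          │                 
          │                 
          │                 
          │                 
          │                 
          │                 
          │                 
          │                 
          │                 
          │                 


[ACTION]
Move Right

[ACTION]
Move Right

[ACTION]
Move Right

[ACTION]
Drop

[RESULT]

          │Next:            
      ████│ ░░              
          │░░               
          │                 
          │                 
          │                 
          │Score:           
          │0                
          │                 
          │                 
          │                 
          │                 
          │                 
          │                 
          │                 
          │                 
          │                 
          │                 
          │                 
          │                 
          │                 
          │                 
          │                 
          │                 


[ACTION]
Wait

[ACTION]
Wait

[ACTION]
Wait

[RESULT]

          │Next:            
          │ ░░              
          │░░               
          │                 
      ████│                 
          │                 
          │Score:           
          │0                
          │                 
          │                 
          │                 
          │                 
          │                 
          │                 
          │                 
          │                 
          │                 
          │                 
          │                 
          │                 
          │                 
          │                 
          │                 
          │                 


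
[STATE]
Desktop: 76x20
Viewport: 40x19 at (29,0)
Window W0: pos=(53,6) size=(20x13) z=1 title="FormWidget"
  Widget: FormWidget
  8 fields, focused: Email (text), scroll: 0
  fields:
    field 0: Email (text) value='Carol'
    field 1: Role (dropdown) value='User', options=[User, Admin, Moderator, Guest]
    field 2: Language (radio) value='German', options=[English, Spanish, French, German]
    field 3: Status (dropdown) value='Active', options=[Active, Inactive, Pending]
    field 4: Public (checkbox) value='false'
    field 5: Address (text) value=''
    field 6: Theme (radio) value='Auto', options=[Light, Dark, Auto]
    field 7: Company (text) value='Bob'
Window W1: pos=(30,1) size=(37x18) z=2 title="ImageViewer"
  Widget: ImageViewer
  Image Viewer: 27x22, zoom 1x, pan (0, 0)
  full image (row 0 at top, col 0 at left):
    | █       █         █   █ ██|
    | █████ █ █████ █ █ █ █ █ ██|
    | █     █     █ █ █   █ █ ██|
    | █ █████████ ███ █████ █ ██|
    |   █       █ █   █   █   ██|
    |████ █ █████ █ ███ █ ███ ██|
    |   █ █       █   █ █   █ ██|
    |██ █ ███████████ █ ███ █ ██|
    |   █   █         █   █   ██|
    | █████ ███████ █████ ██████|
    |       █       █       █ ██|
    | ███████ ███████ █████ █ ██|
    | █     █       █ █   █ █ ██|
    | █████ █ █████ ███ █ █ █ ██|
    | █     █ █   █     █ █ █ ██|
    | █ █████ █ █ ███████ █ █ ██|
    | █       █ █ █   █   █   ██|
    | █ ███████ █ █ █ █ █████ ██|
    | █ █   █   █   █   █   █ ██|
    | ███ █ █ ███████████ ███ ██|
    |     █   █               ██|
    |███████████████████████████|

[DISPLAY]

                                        
 ┏━━━━━━━━━━━━━━━━━━━━━━━━━━━━━━━━━━━┓  
 ┃ ImageViewer                       ┃  
 ┠───────────────────────────────────┨  
 ┃ █       █         █   █ ██        ┃  
 ┃ █████ █ █████ █ █ █ █ █ ██        ┃  
 ┃ █     █     █ █ █   █ █ ██        ┃━━
 ┃ █ █████████ ███ █████ █ ██        ┃  
 ┃   █       █ █   █   █   ██        ┃──
 ┃████ █ █████ █ ███ █ ███ ██        ┃ [
 ┃   █ █       █   █ █   █ ██        ┃ [
 ┃██ █ ███████████ █ ███ █ ██        ┃ (
 ┃   █   █         █   █   ██        ┃ [
 ┃ █████ ███████ █████ ██████        ┃ [
 ┃       █       █       █ ██        ┃ [
 ┃ ███████ ███████ █████ █ ██        ┃ (
 ┃ █     █       █ █   █ █ ██        ┃ [
 ┃ █████ █ █████ ███ █ █ █ ██        ┃  
 ┗━━━━━━━━━━━━━━━━━━━━━━━━━━━━━━━━━━━┛━━


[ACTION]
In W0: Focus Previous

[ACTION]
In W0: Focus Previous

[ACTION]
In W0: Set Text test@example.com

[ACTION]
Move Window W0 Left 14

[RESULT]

                                        
 ┏━━━━━━━━━━━━━━━━━━━━━━━━━━━━━━━━━━━┓  
 ┃ ImageViewer                       ┃  
 ┠───────────────────────────────────┨  
 ┃ █       █         █   █ ██        ┃  
 ┃ █████ █ █████ █ █ █ █ █ ██        ┃  
 ┃ █     █     █ █ █   █ █ ██        ┃  
 ┃ █ █████████ ███ █████ █ ██        ┃  
 ┃   █       █ █   █   █   ██        ┃  
 ┃████ █ █████ █ ███ █ ███ ██        ┃  
 ┃   █ █       █   █ █   █ ██        ┃  
 ┃██ █ ███████████ █ ███ █ ██        ┃  
 ┃   █   █         █   █   ██        ┃  
 ┃ █████ ███████ █████ ██████        ┃  
 ┃       █       █       █ ██        ┃  
 ┃ ███████ ███████ █████ █ ██        ┃  
 ┃ █     █       █ █   █ █ ██        ┃  
 ┃ █████ █ █████ ███ █ █ █ ██        ┃  
 ┗━━━━━━━━━━━━━━━━━━━━━━━━━━━━━━━━━━━┛  


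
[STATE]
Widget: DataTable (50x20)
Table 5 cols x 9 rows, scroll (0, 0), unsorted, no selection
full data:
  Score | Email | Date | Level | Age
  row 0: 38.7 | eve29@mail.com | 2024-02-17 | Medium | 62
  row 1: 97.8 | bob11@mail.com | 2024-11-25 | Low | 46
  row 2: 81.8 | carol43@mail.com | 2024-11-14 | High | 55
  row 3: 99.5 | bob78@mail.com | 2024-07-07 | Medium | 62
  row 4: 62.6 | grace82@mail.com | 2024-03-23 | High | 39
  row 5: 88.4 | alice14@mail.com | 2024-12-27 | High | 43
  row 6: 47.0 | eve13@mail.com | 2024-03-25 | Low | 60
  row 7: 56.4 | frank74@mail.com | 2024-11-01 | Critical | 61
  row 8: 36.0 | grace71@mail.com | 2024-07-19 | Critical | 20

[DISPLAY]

Score│Email           │Date      │Level   │Age    
─────┼────────────────┼──────────┼────────┼───    
38.7 │eve29@mail.com  │2024-02-17│Medium  │62     
97.8 │bob11@mail.com  │2024-11-25│Low     │46     
81.8 │carol43@mail.com│2024-11-14│High    │55     
99.5 │bob78@mail.com  │2024-07-07│Medium  │62     
62.6 │grace82@mail.com│2024-03-23│High    │39     
88.4 │alice14@mail.com│2024-12-27│High    │43     
47.0 │eve13@mail.com  │2024-03-25│Low     │60     
56.4 │frank74@mail.com│2024-11-01│Critical│61     
36.0 │grace71@mail.com│2024-07-19│Critical│20     
                                                  
                                                  
                                                  
                                                  
                                                  
                                                  
                                                  
                                                  
                                                  


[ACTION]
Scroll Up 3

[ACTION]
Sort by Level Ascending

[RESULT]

Score│Email           │Date      │Level  ▲│Age    
─────┼────────────────┼──────────┼────────┼───    
56.4 │frank74@mail.com│2024-11-01│Critical│61     
36.0 │grace71@mail.com│2024-07-19│Critical│20     
81.8 │carol43@mail.com│2024-11-14│High    │55     
62.6 │grace82@mail.com│2024-03-23│High    │39     
88.4 │alice14@mail.com│2024-12-27│High    │43     
97.8 │bob11@mail.com  │2024-11-25│Low     │46     
47.0 │eve13@mail.com  │2024-03-25│Low     │60     
38.7 │eve29@mail.com  │2024-02-17│Medium  │62     
99.5 │bob78@mail.com  │2024-07-07│Medium  │62     
                                                  
                                                  
                                                  
                                                  
                                                  
                                                  
                                                  
                                                  
                                                  


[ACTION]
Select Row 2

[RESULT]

Score│Email           │Date      │Level  ▲│Age    
─────┼────────────────┼──────────┼────────┼───    
56.4 │frank74@mail.com│2024-11-01│Critical│61     
36.0 │grace71@mail.com│2024-07-19│Critical│20     
>1.8 │carol43@mail.com│2024-11-14│High    │55     
62.6 │grace82@mail.com│2024-03-23│High    │39     
88.4 │alice14@mail.com│2024-12-27│High    │43     
97.8 │bob11@mail.com  │2024-11-25│Low     │46     
47.0 │eve13@mail.com  │2024-03-25│Low     │60     
38.7 │eve29@mail.com  │2024-02-17│Medium  │62     
99.5 │bob78@mail.com  │2024-07-07│Medium  │62     
                                                  
                                                  
                                                  
                                                  
                                                  
                                                  
                                                  
                                                  
                                                  


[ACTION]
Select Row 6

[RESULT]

Score│Email           │Date      │Level  ▲│Age    
─────┼────────────────┼──────────┼────────┼───    
56.4 │frank74@mail.com│2024-11-01│Critical│61     
36.0 │grace71@mail.com│2024-07-19│Critical│20     
81.8 │carol43@mail.com│2024-11-14│High    │55     
62.6 │grace82@mail.com│2024-03-23│High    │39     
88.4 │alice14@mail.com│2024-12-27│High    │43     
97.8 │bob11@mail.com  │2024-11-25│Low     │46     
>7.0 │eve13@mail.com  │2024-03-25│Low     │60     
38.7 │eve29@mail.com  │2024-02-17│Medium  │62     
99.5 │bob78@mail.com  │2024-07-07│Medium  │62     
                                                  
                                                  
                                                  
                                                  
                                                  
                                                  
                                                  
                                                  
                                                  


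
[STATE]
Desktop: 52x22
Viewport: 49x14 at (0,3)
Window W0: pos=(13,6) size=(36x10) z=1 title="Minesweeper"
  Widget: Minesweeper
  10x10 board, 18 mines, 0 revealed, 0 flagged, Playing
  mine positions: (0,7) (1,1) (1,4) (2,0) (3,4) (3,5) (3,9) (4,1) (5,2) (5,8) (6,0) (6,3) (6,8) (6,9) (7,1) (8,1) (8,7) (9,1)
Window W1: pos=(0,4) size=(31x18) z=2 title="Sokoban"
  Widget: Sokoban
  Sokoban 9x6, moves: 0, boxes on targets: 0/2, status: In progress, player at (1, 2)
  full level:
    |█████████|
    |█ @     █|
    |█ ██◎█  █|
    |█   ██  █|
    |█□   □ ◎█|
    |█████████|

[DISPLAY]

                                                 
┏━━━━━━━━━━━━━━━━━━━━━━━━━━━━━┓                  
┃ Sokoban                     ┃                  
┠─────────────────────────────┨━━━━━━━━━━━━━━━━━┓
┃█████████                    ┃                 ┃
┃█ @     █                    ┃─────────────────┨
┃█ ██◎█  █                    ┃                 ┃
┃█   ██  █                    ┃                 ┃
┃█□   □ ◎█                    ┃                 ┃
┃█████████                    ┃                 ┃
┃Moves: 0  0/2                ┃                 ┃
┃                             ┃                 ┃
┃                             ┃━━━━━━━━━━━━━━━━━┛
┃                             ┃                  


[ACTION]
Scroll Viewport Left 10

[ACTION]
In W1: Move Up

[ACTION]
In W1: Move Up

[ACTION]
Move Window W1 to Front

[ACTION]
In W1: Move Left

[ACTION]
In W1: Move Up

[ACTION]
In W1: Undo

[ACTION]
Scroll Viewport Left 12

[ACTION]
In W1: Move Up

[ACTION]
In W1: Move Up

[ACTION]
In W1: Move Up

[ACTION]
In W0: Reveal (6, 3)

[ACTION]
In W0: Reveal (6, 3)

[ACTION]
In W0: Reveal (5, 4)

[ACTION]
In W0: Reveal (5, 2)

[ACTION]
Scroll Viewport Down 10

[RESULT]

┃█ @     █                    ┃─────────────────┨
┃█ ██◎█  █                    ┃                 ┃
┃█   ██  █                    ┃                 ┃
┃█□   □ ◎█                    ┃                 ┃
┃█████████                    ┃                 ┃
┃Moves: 0  0/2                ┃                 ┃
┃                             ┃                 ┃
┃                             ┃━━━━━━━━━━━━━━━━━┛
┃                             ┃                  
┃                             ┃                  
┃                             ┃                  
┃                             ┃                  
┃                             ┃                  
┗━━━━━━━━━━━━━━━━━━━━━━━━━━━━━┛                  


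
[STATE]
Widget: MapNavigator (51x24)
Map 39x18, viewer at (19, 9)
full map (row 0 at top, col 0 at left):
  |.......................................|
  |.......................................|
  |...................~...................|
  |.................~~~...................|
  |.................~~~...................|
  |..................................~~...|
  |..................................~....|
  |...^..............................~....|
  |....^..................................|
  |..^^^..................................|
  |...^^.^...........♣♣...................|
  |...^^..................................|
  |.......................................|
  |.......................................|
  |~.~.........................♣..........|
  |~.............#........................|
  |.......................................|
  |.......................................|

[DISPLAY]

                                                   
                                                   
                                                   
      .......................................      
      .......................................      
      ...................~...................      
      .................~~~...................      
      .................~~~...................      
      ..................................~~...      
      ..................................~....      
      ...^..............................~....      
      ....^..................................      
      ..^^^..............@...................      
      ...^^.^...........♣♣...................      
      ...^^..................................      
      .......................................      
      .......................................      
      ~.~.........................♣..........      
      ~.............#........................      
      .......................................      
      .......................................      
                                                   
                                                   
                                                   


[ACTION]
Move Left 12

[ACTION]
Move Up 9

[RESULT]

                                                   
                                                   
                                                   
                                                   
                                                   
                                                   
                                                   
                                                   
                                                   
                                                   
                                                   
                                                   
                  .......@.........................
                  .................................
                  ...................~.............
                  .................~~~.............
                  .................~~~.............
                  .................................
                  .................................
                  ...^.............................
                  ....^............................
                  ..^^^............................
                  ...^^.^...........♣♣.............
                  ...^^............................


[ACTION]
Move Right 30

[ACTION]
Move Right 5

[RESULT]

                                                   
                                                   
                                                   
                                                   
                                                   
                                                   
                                                   
                                                   
                                                   
                                                   
                                                   
                                                   
.........................@                         
..........................                         
......~...................                         
....~~~...................                         
....~~~...................                         
.....................~~...                         
.....................~....                         
.....................~....                         
..........................                         
..........................                         
.....♣♣...................                         
..........................                         


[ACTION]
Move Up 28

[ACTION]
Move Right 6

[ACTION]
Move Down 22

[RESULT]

.....................~~...                         
.....................~....                         
.....................~....                         
..........................                         
..........................                         
.....♣♣...................                         
..........................                         
..........................                         
..........................                         
...............♣..........                         
.#........................                         
..........................                         
.........................@                         
                                                   
                                                   
                                                   
                                                   
                                                   
                                                   
                                                   
                                                   
                                                   
                                                   
                                                   


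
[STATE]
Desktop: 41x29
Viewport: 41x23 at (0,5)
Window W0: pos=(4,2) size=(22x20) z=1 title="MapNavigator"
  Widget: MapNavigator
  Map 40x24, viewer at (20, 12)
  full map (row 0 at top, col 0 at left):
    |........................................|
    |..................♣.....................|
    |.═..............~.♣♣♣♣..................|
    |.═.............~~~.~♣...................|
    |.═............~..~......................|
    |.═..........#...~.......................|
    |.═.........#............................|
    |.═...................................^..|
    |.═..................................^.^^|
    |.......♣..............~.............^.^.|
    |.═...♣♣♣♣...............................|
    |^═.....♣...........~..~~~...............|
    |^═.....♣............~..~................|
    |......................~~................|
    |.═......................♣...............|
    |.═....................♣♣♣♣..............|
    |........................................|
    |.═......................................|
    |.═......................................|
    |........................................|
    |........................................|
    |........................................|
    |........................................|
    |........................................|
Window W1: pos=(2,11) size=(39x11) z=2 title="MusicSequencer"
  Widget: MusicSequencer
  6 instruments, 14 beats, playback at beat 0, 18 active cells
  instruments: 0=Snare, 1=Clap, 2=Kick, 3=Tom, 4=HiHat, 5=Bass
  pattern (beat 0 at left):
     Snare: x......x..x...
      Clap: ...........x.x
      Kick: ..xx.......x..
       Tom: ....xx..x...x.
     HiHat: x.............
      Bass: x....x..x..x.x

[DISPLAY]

    ┃....~..~............┃               
    ┃..#...~.............┃               
    ┃.#..................┃               
    ┃....................┃               
    ┃....................┃               
    ┃............~.......┃               
  ┏━━━━━━━━━━━━━━━━━━━━━━━━━━━━━━━━━━━━━┓
  ┃ MusicSequencer                      ┃
  ┠─────────────────────────────────────┨
  ┃      ▼1234567890123                 ┃
  ┃ Snare█······█··█···                 ┃
  ┃  Clap···········█·█                 ┃
  ┃  Kick··██·······█··                 ┃
  ┃   Tom····██··█···█·                 ┃
  ┃ HiHat█·············                 ┃
  ┃  Bass█····█··█··█·█                 ┃
  ┗━━━━━━━━━━━━━━━━━━━━━━━━━━━━━━━━━━━━━┛
                                         
                                         
                                         
                                         
                                         
                                         


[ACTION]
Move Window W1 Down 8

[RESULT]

    ┃....~..~............┃               
    ┃..#...~.............┃               
    ┃.#..................┃               
    ┃....................┃               
    ┃....................┃               
    ┃............~.......┃               
    ┃....................┃               
    ┃.........~..~~~.....┃               
    ┃..........@..~......┃               
    ┃............~~......┃               
    ┃..............♣.....┃               
    ┃............♣♣♣♣....┃               
    ┃....................┃               
  ┏━━━━━━━━━━━━━━━━━━━━━━━━━━━━━━━━━━━━━┓
  ┃ MusicSequencer                      ┃
  ┠─────────────────────────────────────┨
  ┃      ▼1234567890123                 ┃
  ┃ Snare█······█··█···                 ┃
  ┃  Clap···········█·█                 ┃
  ┃  Kick··██·······█··                 ┃
  ┃   Tom····██··█···█·                 ┃
  ┃ HiHat█·············                 ┃
  ┃  Bass█····█··█··█·█                 ┃


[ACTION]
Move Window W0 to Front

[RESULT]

    ┃....~..~............┃               
    ┃..#...~.............┃               
    ┃.#..................┃               
    ┃....................┃               
    ┃....................┃               
    ┃............~.......┃               
    ┃....................┃               
    ┃.........~..~~~.....┃               
    ┃..........@..~......┃               
    ┃............~~......┃               
    ┃..............♣.....┃               
    ┃............♣♣♣♣....┃               
    ┃....................┃               
  ┏━┃....................┃━━━━━━━━━━━━━━┓
  ┃ ┃....................┃              ┃
  ┠─┃....................┃──────────────┨
  ┃ ┗━━━━━━━━━━━━━━━━━━━━┛              ┃
  ┃ Snare█······█··█···                 ┃
  ┃  Clap···········█·█                 ┃
  ┃  Kick··██·······█··                 ┃
  ┃   Tom····██··█···█·                 ┃
  ┃ HiHat█·············                 ┃
  ┃  Bass█····█··█··█·█                 ┃


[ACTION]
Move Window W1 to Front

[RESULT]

    ┃....~..~............┃               
    ┃..#...~.............┃               
    ┃.#..................┃               
    ┃....................┃               
    ┃....................┃               
    ┃............~.......┃               
    ┃....................┃               
    ┃.........~..~~~.....┃               
    ┃..........@..~......┃               
    ┃............~~......┃               
    ┃..............♣.....┃               
    ┃............♣♣♣♣....┃               
    ┃....................┃               
  ┏━━━━━━━━━━━━━━━━━━━━━━━━━━━━━━━━━━━━━┓
  ┃ MusicSequencer                      ┃
  ┠─────────────────────────────────────┨
  ┃      ▼1234567890123                 ┃
  ┃ Snare█······█··█···                 ┃
  ┃  Clap···········█·█                 ┃
  ┃  Kick··██·······█··                 ┃
  ┃   Tom····██··█···█·                 ┃
  ┃ HiHat█·············                 ┃
  ┃  Bass█····█··█··█·█                 ┃


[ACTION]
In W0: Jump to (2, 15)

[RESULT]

    ┃        .═..........┃               
    ┃        .═..........┃               
    ┃        .......♣....┃               
    ┃        .═...♣♣♣♣...┃               
    ┃        ^═.....♣....┃               
    ┃        ^═.....♣....┃               
    ┃        ............┃               
    ┃        .═..........┃               
    ┃        .═@.........┃               
    ┃        ............┃               
    ┃        .═..........┃               
    ┃        .═..........┃               
    ┃        ............┃               
  ┏━━━━━━━━━━━━━━━━━━━━━━━━━━━━━━━━━━━━━┓
  ┃ MusicSequencer                      ┃
  ┠─────────────────────────────────────┨
  ┃      ▼1234567890123                 ┃
  ┃ Snare█······█··█···                 ┃
  ┃  Clap···········█·█                 ┃
  ┃  Kick··██·······█··                 ┃
  ┃   Tom····██··█···█·                 ┃
  ┃ HiHat█·············                 ┃
  ┃  Bass█····█··█··█·█                 ┃
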